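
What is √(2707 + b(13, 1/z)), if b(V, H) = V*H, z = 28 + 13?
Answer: 10*√45510/41 ≈ 52.032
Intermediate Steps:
z = 41
b(V, H) = H*V
√(2707 + b(13, 1/z)) = √(2707 + 13/41) = √(111000/41) = 10*√45510/41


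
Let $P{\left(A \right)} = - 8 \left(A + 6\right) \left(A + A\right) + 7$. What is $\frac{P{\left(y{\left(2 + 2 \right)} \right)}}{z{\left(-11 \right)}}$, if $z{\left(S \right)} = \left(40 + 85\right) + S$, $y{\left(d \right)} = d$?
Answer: $- \frac{211}{38} \approx -5.5526$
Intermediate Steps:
$z{\left(S \right)} = 125 + S$
$P{\left(A \right)} = 7 - 16 A \left(6 + A\right)$ ($P{\left(A \right)} = - 8 \left(6 + A\right) 2 A + 7 = - 8 \cdot 2 A \left(6 + A\right) + 7 = - 16 A \left(6 + A\right) + 7 = 7 - 16 A \left(6 + A\right)$)
$\frac{P{\left(y{\left(2 + 2 \right)} \right)}}{z{\left(-11 \right)}} = \frac{7 - 96 \left(2 + 2\right) - 16 \left(2 + 2\right)^{2}}{125 - 11} = \frac{7 - 384 - 16 \cdot 4^{2}}{114} = \left(7 - 384 - 256\right) \frac{1}{114} = \left(-633\right) \frac{1}{114} = - \frac{211}{38}$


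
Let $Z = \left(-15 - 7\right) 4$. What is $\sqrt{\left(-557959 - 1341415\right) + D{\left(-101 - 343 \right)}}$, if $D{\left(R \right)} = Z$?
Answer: $i \sqrt{1899462} \approx 1378.2 i$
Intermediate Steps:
$Z = -88$ ($Z = \left(-22\right) 4 = -88$)
$D{\left(R \right)} = -88$
$\sqrt{\left(-557959 - 1341415\right) + D{\left(-101 - 343 \right)}} = \sqrt{\left(-557959 - 1341415\right) - 88} = \sqrt{-1899374 - 88} = \sqrt{-1899462} = i \sqrt{1899462}$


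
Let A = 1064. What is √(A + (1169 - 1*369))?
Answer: 2*√466 ≈ 43.174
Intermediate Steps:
√(A + (1169 - 1*369)) = √(1064 + (1169 - 1*369)) = √(1064 + (1169 - 369)) = √(1064 + 800) = √1864 = 2*√466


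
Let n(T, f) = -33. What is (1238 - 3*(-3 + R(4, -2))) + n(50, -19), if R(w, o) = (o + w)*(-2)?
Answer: 1226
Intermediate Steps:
R(w, o) = -2*o - 2*w
(1238 - 3*(-3 + R(4, -2))) + n(50, -19) = (1238 - 3*(-3 + (-2*(-2) - 2*4))) - 33 = (1238 - 3*(-3 + (4 - 8))) - 33 = (1238 - 3*(-3 - 4)) - 33 = (1238 - 3*(-7)) - 33 = (1238 + 21) - 33 = 1259 - 33 = 1226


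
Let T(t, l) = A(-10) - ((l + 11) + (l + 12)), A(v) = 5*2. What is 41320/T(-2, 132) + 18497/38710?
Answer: -1594373531/10722670 ≈ -148.69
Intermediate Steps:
A(v) = 10
T(t, l) = -13 - 2*l (T(t, l) = 10 - ((l + 11) + (l + 12)) = 10 - ((11 + l) + (12 + l)) = 10 - (23 + 2*l) = 10 + (-23 - 2*l) = -13 - 2*l)
41320/T(-2, 132) + 18497/38710 = 41320/(-13 - 2*132) + 18497/38710 = 41320/(-13 - 264) + 18497*(1/38710) = 41320/(-277) + 18497/38710 = 41320*(-1/277) + 18497/38710 = -41320/277 + 18497/38710 = -1594373531/10722670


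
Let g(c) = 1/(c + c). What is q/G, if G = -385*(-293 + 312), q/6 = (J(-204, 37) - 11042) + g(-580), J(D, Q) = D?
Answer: 5590869/606100 ≈ 9.2243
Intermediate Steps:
g(c) = 1/(2*c)
q = -39136083/580 (q = 6*((-204 - 11042) + (½)/(-580)) = 6*(-11246 + (½)*(-1/580)) = 6*(-11246 - 1/1160) = 6*(-13045361/1160) = -39136083/580 ≈ -67476.)
G = -7315 (G = -385*19 = -7315)
q/G = -39136083/580/(-7315) = -39136083/580*(-1/7315) = 5590869/606100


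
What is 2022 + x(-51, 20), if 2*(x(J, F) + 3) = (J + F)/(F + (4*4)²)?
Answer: 1114457/552 ≈ 2018.9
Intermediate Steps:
x(J, F) = -3 + (F + J)/(2*(256 + F)) (x(J, F) = -3 + ((J + F)/(F + (4*4)²))/2 = -3 + ((F + J)/(F + 16²))/2 = -3 + ((F + J)/(F + 256))/2 = -3 + ((F + J)/(256 + F))/2 = -3 + (F + J)/(2*(256 + F)))
2022 + x(-51, 20) = 2022 + (-1536 - 51 - 5*20)/(2*(256 + 20)) = 2022 + (½)*(-1536 - 51 - 100)/276 = 2022 + (½)*(1/276)*(-1687) = 2022 - 1687/552 = 1114457/552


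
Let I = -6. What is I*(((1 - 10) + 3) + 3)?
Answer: 18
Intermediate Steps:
I*(((1 - 10) + 3) + 3) = -6*(((1 - 10) + 3) + 3) = -6*((-9 + 3) + 3) = -6*(-6 + 3) = -6*(-3) = 18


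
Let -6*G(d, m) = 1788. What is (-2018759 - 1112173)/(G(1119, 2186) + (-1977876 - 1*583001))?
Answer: 1043644/853725 ≈ 1.2225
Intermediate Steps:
G(d, m) = -298 (G(d, m) = -1/6*1788 = -298)
(-2018759 - 1112173)/(G(1119, 2186) + (-1977876 - 1*583001)) = (-2018759 - 1112173)/(-298 + (-1977876 - 1*583001)) = -3130932/(-298 + (-1977876 - 583001)) = -3130932/(-298 - 2560877) = -3130932/(-2561175) = -3130932*(-1/2561175) = 1043644/853725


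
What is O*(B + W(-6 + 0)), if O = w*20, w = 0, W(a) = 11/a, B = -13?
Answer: 0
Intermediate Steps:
O = 0 (O = 0*20 = 0)
O*(B + W(-6 + 0)) = 0*(-13 + 11/(-6 + 0)) = 0*(-13 + 11/(-6)) = 0*(-13 + 11*(-⅙)) = 0*(-13 - 11/6) = 0*(-89/6) = 0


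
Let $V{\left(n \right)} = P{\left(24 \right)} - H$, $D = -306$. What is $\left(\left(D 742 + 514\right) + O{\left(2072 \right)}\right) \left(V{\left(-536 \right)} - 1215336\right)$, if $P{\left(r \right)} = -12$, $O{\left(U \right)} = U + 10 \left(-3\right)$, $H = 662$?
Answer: $272989380960$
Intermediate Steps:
$O{\left(U \right)} = -30 + U$ ($O{\left(U \right)} = U - 30 = -30 + U$)
$V{\left(n \right)} = -674$ ($V{\left(n \right)} = -12 - 662 = -674$)
$\left(\left(D 742 + 514\right) + O{\left(2072 \right)}\right) \left(V{\left(-536 \right)} - 1215336\right) = \left(\left(\left(-306\right) 742 + 514\right) + \left(-30 + 2072\right)\right) \left(-674 - 1215336\right) = \left(\left(-227052 + 514\right) + 2042\right) \left(-1216010\right) = \left(-226538 + 2042\right) \left(-1216010\right) = \left(-224496\right) \left(-1216010\right) = 272989380960$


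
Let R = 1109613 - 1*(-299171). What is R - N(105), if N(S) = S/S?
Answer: 1408783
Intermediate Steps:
N(S) = 1
R = 1408784 (R = 1109613 + 299171 = 1408784)
R - N(105) = 1408784 - 1*1 = 1408784 - 1 = 1408783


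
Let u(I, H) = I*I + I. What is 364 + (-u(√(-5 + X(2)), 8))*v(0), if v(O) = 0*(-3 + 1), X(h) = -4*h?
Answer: 364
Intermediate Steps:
v(O) = 0 (v(O) = 0*(-2) = 0)
u(I, H) = I + I² (u(I, H) = I² + I = I + I²)
364 + (-u(√(-5 + X(2)), 8))*v(0) = 364 - √(-5 - 4*2)*(1 + √(-5 - 4*2))*0 = 364 - √(-5 - 8)*(1 + √(-5 - 8))*0 = 364 - √(-13)*(1 + √(-13))*0 = 364 - I*√13*(1 + I*√13)*0 = 364 + 0 = 364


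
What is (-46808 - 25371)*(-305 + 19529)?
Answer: -1387569096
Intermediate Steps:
(-46808 - 25371)*(-305 + 19529) = -72179*19224 = -1387569096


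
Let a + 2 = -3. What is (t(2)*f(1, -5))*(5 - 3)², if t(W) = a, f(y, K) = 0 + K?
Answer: 100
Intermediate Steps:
a = -5 (a = -2 - 3 = -5)
f(y, K) = K
t(W) = -5
(t(2)*f(1, -5))*(5 - 3)² = (-5*(-5))*(5 - 3)² = 25*2² = 25*4 = 100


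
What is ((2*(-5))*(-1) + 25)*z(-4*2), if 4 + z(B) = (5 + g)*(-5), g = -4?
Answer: -315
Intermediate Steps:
z(B) = -9 (z(B) = -4 + (5 - 4)*(-5) = -4 + 1*(-5) = -4 - 5 = -9)
((2*(-5))*(-1) + 25)*z(-4*2) = ((2*(-5))*(-1) + 25)*(-9) = (-10*(-1) + 25)*(-9) = (10 + 25)*(-9) = 35*(-9) = -315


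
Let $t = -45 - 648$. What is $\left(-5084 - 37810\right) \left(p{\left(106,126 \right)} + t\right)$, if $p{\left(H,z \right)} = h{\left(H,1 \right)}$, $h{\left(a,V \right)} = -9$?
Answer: $30111588$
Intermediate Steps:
$p{\left(H,z \right)} = -9$
$t = -693$ ($t = -45 - 648 = -693$)
$\left(-5084 - 37810\right) \left(p{\left(106,126 \right)} + t\right) = \left(-5084 - 37810\right) \left(-9 - 693\right) = \left(-42894\right) \left(-702\right) = 30111588$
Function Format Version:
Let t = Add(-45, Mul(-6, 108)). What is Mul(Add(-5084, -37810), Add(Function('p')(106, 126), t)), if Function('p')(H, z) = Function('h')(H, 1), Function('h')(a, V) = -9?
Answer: 30111588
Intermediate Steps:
Function('p')(H, z) = -9
t = -693 (t = Add(-45, -648) = -693)
Mul(Add(-5084, -37810), Add(Function('p')(106, 126), t)) = Mul(Add(-5084, -37810), Add(-9, -693)) = Mul(-42894, -702) = 30111588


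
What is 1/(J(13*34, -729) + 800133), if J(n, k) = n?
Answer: 1/800575 ≈ 1.2491e-6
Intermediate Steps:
1/(J(13*34, -729) + 800133) = 1/(13*34 + 800133) = 1/(442 + 800133) = 1/800575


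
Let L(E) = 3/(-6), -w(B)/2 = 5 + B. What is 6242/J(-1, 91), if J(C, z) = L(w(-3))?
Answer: -12484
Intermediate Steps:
w(B) = -10 - 2*B (w(B) = -2*(5 + B) = -10 - 2*B)
L(E) = -1/2 (L(E) = 3*(-1/6) = -1/2)
J(C, z) = -1/2
6242/J(-1, 91) = 6242/(-1/2) = 6242*(-2) = -12484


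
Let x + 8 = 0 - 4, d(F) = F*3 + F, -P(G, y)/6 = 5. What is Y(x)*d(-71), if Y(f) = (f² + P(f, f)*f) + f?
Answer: -139728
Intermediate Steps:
P(G, y) = -30 (P(G, y) = -6*5 = -30)
d(F) = 4*F (d(F) = 3*F + F = 4*F)
x = -12 (x = -8 + (0 - 4) = -8 - 4 = -12)
Y(f) = f² - 29*f (Y(f) = (f² - 30*f) + f = f² - 29*f)
Y(x)*d(-71) = (-12*(-29 - 12))*(4*(-71)) = -12*(-41)*(-284) = 492*(-284) = -139728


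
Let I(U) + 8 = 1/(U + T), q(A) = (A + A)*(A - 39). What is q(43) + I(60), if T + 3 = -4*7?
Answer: 9745/29 ≈ 336.03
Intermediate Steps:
q(A) = 2*A*(-39 + A) (q(A) = (2*A)*(-39 + A) = 2*A*(-39 + A))
T = -31 (T = -3 - 4*7 = -3 - 28 = -31)
I(U) = -8 + 1/(-31 + U) (I(U) = -8 + 1/(U - 31) = -8 + 1/(-31 + U))
q(43) + I(60) = 2*43*(-39 + 43) + (249 - 8*60)/(-31 + 60) = 2*43*4 + (249 - 480)/29 = 344 + (1/29)*(-231) = 344 - 231/29 = 9745/29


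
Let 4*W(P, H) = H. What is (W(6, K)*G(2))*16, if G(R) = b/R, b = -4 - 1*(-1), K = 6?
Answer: -36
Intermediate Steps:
W(P, H) = H/4
b = -3 (b = -4 + 1 = -3)
G(R) = -3/R
(W(6, K)*G(2))*16 = (((¼)*6)*(-3/2))*16 = (3*(-3*½)/2)*16 = ((3/2)*(-3/2))*16 = -9/4*16 = -36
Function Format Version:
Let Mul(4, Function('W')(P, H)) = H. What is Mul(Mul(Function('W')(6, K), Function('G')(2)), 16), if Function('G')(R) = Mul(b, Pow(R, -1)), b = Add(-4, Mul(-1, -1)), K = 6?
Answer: -36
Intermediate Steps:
Function('W')(P, H) = Mul(Rational(1, 4), H)
b = -3 (b = Add(-4, 1) = -3)
Function('G')(R) = Mul(-3, Pow(R, -1))
Mul(Mul(Function('W')(6, K), Function('G')(2)), 16) = Mul(Mul(Mul(Rational(1, 4), 6), Mul(-3, Pow(2, -1))), 16) = Mul(Mul(Rational(3, 2), Mul(-3, Rational(1, 2))), 16) = Mul(Mul(Rational(3, 2), Rational(-3, 2)), 16) = Mul(Rational(-9, 4), 16) = -36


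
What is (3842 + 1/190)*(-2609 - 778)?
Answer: -2472445647/190 ≈ -1.3013e+7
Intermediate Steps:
(3842 + 1/190)*(-2609 - 778) = (3842 + 1/190)*(-3387) = (729981/190)*(-3387) = -2472445647/190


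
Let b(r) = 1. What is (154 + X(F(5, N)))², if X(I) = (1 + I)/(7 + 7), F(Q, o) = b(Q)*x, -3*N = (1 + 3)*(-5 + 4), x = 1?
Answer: 1164241/49 ≈ 23760.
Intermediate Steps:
N = 4/3 (N = -(1 + 3)*(-5 + 4)/3 = -4*(-1)/3 = -⅓*(-4) = 4/3 ≈ 1.3333)
F(Q, o) = 1 (F(Q, o) = 1*1 = 1)
X(I) = 1/14 + I/14 (X(I) = (1 + I)/14 = (1 + I)*(1/14) = 1/14 + I/14)
(154 + X(F(5, N)))² = (154 + (1/14 + (1/14)*1))² = (154 + (1/14 + 1/14))² = (154 + ⅐)² = (1079/7)² = 1164241/49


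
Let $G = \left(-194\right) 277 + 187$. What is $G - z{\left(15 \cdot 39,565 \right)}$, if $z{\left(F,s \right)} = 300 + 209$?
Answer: $-54060$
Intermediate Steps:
$G = -53551$ ($G = -53738 + 187 = -53551$)
$z{\left(F,s \right)} = 509$
$G - z{\left(15 \cdot 39,565 \right)} = -53551 - 509 = -54060$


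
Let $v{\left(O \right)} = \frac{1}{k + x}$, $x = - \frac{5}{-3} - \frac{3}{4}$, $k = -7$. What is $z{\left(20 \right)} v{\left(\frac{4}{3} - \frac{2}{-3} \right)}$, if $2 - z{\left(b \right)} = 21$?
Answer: $\frac{228}{73} \approx 3.1233$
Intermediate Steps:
$x = \frac{11}{12}$ ($x = \left(-5\right) \left(- \frac{1}{3}\right) - \frac{3}{4} = \frac{5}{3} - \frac{3}{4} = \frac{11}{12} \approx 0.91667$)
$z{\left(b \right)} = -19$ ($z{\left(b \right)} = 2 - 21 = -19$)
$v{\left(O \right)} = - \frac{12}{73}$ ($v{\left(O \right)} = \frac{1}{-7 + \frac{11}{12}} = \frac{1}{- \frac{73}{12}} = - \frac{12}{73}$)
$z{\left(20 \right)} v{\left(\frac{4}{3} - \frac{2}{-3} \right)} = \left(-19\right) \left(- \frac{12}{73}\right) = \frac{228}{73}$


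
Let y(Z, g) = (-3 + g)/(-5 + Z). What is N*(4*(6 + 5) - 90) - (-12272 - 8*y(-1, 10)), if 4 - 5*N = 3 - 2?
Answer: 183526/15 ≈ 12235.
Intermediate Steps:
N = ⅗ (N = ⅘ - (3 - 2)/5 = ⅘ - ⅕*1 = ⅘ - ⅕ = ⅗ ≈ 0.60000)
y(Z, g) = (-3 + g)/(-5 + Z)
N*(4*(6 + 5) - 90) - (-12272 - 8*y(-1, 10)) = 3*(4*(6 + 5) - 90)/5 - (-12272 - 8*(-3 + 10)/(-5 - 1)) = 3*(4*11 - 90)/5 - (-12272 - 8*7/(-6)) = 3*(44 - 90)/5 - (-12272 - 8*(-⅙*7)) = (⅗)*(-46) - (-12272 - 8*(-7)/6) = -138/5 - (-12272 - 1*(-28/3)) = -138/5 - (-12272 + 28/3) = -138/5 - 1*(-36788/3) = -138/5 + 36788/3 = 183526/15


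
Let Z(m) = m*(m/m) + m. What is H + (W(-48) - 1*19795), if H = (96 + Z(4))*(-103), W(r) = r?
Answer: -30555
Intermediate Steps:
Z(m) = 2*m (Z(m) = m*1 + m = m + m = 2*m)
H = -10712 (H = (96 + 2*4)*(-103) = (96 + 8)*(-103) = 104*(-103) = -10712)
H + (W(-48) - 1*19795) = -10712 + (-48 - 1*19795) = -10712 + (-48 - 19795) = -10712 - 19843 = -30555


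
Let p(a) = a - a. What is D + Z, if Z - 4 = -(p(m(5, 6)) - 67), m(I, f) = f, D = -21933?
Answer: -21862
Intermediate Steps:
p(a) = 0
Z = 71 (Z = 4 - (0 - 67) = 4 - 1*(-67) = 4 + 67 = 71)
D + Z = -21933 + 71 = -21862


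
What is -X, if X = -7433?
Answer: 7433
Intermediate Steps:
-X = -1*(-7433) = 7433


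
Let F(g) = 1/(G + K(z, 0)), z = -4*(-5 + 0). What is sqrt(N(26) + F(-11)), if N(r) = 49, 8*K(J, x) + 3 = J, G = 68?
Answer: sqrt(15425817)/561 ≈ 7.0010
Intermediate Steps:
z = 20 (z = -4*(-5) = 20)
K(J, x) = -3/8 + J/8
F(g) = 8/561 (F(g) = 1/(68 + (-3/8 + (1/8)*20)) = 1/(68 + (-3/8 + 5/2)) = 1/(68 + 17/8) = 1/(561/8) = 8/561)
sqrt(N(26) + F(-11)) = sqrt(49 + 8/561) = sqrt(27497/561) = sqrt(15425817)/561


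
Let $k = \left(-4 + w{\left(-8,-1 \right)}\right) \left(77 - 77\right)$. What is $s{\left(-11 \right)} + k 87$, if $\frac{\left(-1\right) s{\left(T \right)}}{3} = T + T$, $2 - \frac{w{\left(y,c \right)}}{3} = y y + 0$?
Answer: $66$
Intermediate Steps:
$w{\left(y,c \right)} = 6 - 3 y^{2}$ ($w{\left(y,c \right)} = 6 - 3 \left(y y + 0\right) = 6 - 3 \left(y^{2} + 0\right) = 6 - 3 y^{2}$)
$s{\left(T \right)} = - 6 T$ ($s{\left(T \right)} = - 3 \left(T + T\right) = - 3 \cdot 2 T = - 6 T$)
$k = 0$ ($k = \left(-4 + \left(6 - 3 \left(-8\right)^{2}\right)\right) \left(77 - 77\right) = \left(-4 + \left(6 - 192\right)\right) 0 = \left(-4 - 186\right) 0 = \left(-190\right) 0 = 0$)
$s{\left(-11 \right)} + k 87 = \left(-6\right) \left(-11\right) + 0 \cdot 87 = 66 + 0 = 66$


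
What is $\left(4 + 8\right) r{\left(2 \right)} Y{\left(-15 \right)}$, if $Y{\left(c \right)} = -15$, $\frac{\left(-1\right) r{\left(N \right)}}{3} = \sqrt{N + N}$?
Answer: $1080$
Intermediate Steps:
$r{\left(N \right)} = - 3 \sqrt{2} \sqrt{N}$ ($r{\left(N \right)} = - 3 \sqrt{N + N} = - 3 \sqrt{2 N} = - 3 \sqrt{2} \sqrt{N}$)
$\left(4 + 8\right) r{\left(2 \right)} Y{\left(-15 \right)} = \left(4 + 8\right) \left(- 3 \sqrt{2} \sqrt{2}\right) \left(-15\right) = 12 \left(-6\right) \left(-15\right) = \left(-72\right) \left(-15\right) = 1080$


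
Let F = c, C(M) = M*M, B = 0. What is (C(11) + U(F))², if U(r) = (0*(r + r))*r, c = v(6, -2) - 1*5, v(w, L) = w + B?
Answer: 14641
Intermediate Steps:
v(w, L) = w (v(w, L) = w + 0 = w)
C(M) = M²
c = 1 (c = 6 - 1*5 = 6 - 5 = 1)
F = 1
U(r) = 0 (U(r) = (0*(2*r))*r = 0*r = 0)
(C(11) + U(F))² = (11² + 0)² = (121 + 0)² = 121² = 14641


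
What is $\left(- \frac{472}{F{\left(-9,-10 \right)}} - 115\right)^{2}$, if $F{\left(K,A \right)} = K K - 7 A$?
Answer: $\frac{318158569}{22801} \approx 13954.0$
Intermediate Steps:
$F{\left(K,A \right)} = K^{2} - 7 A$
$\left(- \frac{472}{F{\left(-9,-10 \right)}} - 115\right)^{2} = \left(- \frac{472}{\left(-9\right)^{2} - -70} - 115\right)^{2} = \left(- \frac{472}{81 + 70} - 115\right)^{2} = \left(- \frac{472}{151} - 115\right)^{2} = \left(- \frac{17837}{151}\right)^{2} = \frac{318158569}{22801}$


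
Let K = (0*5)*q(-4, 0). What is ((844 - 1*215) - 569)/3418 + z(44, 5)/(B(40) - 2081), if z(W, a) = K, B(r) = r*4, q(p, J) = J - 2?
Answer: 30/1709 ≈ 0.017554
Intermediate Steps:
q(p, J) = -2 + J
B(r) = 4*r
K = 0 (K = (0*5)*(-2 + 0) = 0*(-2) = 0)
z(W, a) = 0
((844 - 1*215) - 569)/3418 + z(44, 5)/(B(40) - 2081) = ((844 - 1*215) - 569)/3418 + 0/(4*40 - 2081) = ((844 - 215) - 569)*(1/3418) + 0/(160 - 2081) = (629 - 569)*(1/3418) + 0/(-1921) = 60*(1/3418) + 0*(-1/1921) = 30/1709 + 0 = 30/1709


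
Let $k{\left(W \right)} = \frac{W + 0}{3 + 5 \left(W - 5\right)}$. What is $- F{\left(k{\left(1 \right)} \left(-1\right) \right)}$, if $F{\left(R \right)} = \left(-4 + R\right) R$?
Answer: $\frac{67}{289} \approx 0.23183$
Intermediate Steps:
$k{\left(W \right)} = \frac{W}{-22 + 5 W}$ ($k{\left(W \right)} = \frac{W}{3 + 5 \left(-5 + W\right)} = \frac{W}{3 + \left(-25 + 5 W\right)} = \frac{W}{-22 + 5 W}$)
$F{\left(R \right)} = R \left(-4 + R\right)$
$- F{\left(k{\left(1 \right)} \left(-1\right) \right)} = - 1 \frac{1}{-22 + 5 \cdot 1} \left(-1\right) \left(-4 + 1 \frac{1}{-22 + 5 \cdot 1} \left(-1\right)\right) = - 1 \frac{1}{-22 + 5} \left(-1\right) \left(-4 + 1 \frac{1}{-22 + 5} \left(-1\right)\right) = - 1 \frac{1}{-17} \left(-1\right) \left(-4 + 1 \frac{1}{-17} \left(-1\right)\right) = - 1 \left(- \frac{1}{17}\right) \left(-1\right) \left(-4 + 1 \left(- \frac{1}{17}\right) \left(-1\right)\right) = - \left(- \frac{1}{17}\right) \left(-1\right) \left(-4 - - \frac{1}{17}\right) = - \frac{-4 + \frac{1}{17}}{17} = - \frac{-67}{17 \cdot 17} = \left(-1\right) \left(- \frac{67}{289}\right) = \frac{67}{289}$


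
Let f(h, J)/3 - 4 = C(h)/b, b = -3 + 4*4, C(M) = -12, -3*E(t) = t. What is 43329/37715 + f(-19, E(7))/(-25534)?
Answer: 7189094559/6259596265 ≈ 1.1485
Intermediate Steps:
E(t) = -t/3
b = 13 (b = -3 + 16 = 13)
f(h, J) = 120/13 (f(h, J) = 12 + 3*(-12/13) = 12 - 36/13 = 120/13)
43329/37715 + f(-19, E(7))/(-25534) = 43329/37715 + (120/13)/(-25534) = 43329*(1/37715) + (120/13)*(-1/25534) = 43329/37715 - 60/165971 = 7189094559/6259596265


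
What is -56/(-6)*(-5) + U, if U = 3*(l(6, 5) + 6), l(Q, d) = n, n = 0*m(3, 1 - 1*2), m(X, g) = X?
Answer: -86/3 ≈ -28.667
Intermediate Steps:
n = 0 (n = 0*3 = 0)
l(Q, d) = 0
U = 18 (U = 3*(0 + 6) = 3*6 = 18)
-56/(-6)*(-5) + U = -56/(-6)*(-5) + 18 = -56*(-⅙)*(-5) + 18 = (28/3)*(-5) + 18 = -140/3 + 18 = -86/3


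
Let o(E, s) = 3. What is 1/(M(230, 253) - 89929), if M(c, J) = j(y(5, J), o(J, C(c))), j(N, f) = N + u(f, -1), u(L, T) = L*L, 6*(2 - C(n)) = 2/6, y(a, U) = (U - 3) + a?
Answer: -1/89665 ≈ -1.1153e-5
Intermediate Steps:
y(a, U) = -3 + U + a (y(a, U) = (-3 + U) + a = -3 + U + a)
C(n) = 35/18 (C(n) = 2 - 1/(3*6) = 2 - ⅙*⅓ = 2 - 1/18 = 35/18)
u(L, T) = L²
j(N, f) = N + f²
M(c, J) = 11 + J (M(c, J) = (-3 + J + 5) + 3² = (2 + J) + 9 = 11 + J)
1/(M(230, 253) - 89929) = 1/((11 + 253) - 89929) = 1/(264 - 89929) = 1/(-89665) = -1/89665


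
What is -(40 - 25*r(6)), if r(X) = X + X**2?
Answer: 1010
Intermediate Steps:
-(40 - 25*r(6)) = -(40 - 150*(1 + 6)) = -(40 - 150*7) = -(40 - 25*42) = -(40 - 1050) = -1*(-1010) = 1010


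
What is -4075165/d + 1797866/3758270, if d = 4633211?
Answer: -3492838918412/8706428952485 ≈ -0.40118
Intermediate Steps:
-4075165/d + 1797866/3758270 = -4075165/4633211 + 1797866/3758270 = -4075165*1/4633211 + 1797866*(1/3758270) = -4075165/4633211 + 898933/1879135 = -3492838918412/8706428952485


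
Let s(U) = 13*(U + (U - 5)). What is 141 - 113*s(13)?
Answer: -30708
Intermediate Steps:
s(U) = -65 + 26*U (s(U) = 13*(U + (-5 + U)) = 13*(-5 + 2*U) = -65 + 26*U)
141 - 113*s(13) = 141 - 113*(-65 + 26*13) = 141 - 113*(-65 + 338) = 141 - 113*273 = 141 - 30849 = -30708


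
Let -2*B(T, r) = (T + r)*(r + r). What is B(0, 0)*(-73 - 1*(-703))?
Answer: 0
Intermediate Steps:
B(T, r) = -r*(T + r) (B(T, r) = -(T + r)*(r + r)/2 = -(T + r)*2*r/2 = -r*(T + r))
B(0, 0)*(-73 - 1*(-703)) = (-1*0*(0 + 0))*(-73 - 1*(-703)) = (-1*0*0)*(-73 + 703) = 0*630 = 0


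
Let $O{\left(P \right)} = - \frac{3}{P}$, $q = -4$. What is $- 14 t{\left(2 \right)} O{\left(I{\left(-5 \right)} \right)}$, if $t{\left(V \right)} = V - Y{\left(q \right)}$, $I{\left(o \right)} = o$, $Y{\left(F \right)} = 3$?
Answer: $\frac{42}{5} \approx 8.4$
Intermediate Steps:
$t{\left(V \right)} = -3 + V$ ($t{\left(V \right)} = V - 3 = -3 + V$)
$- 14 t{\left(2 \right)} O{\left(I{\left(-5 \right)} \right)} = - 14 \left(-3 + 2\right) \left(- \frac{3}{-5}\right) = \left(-14\right) \left(-1\right) \left(\left(-3\right) \left(- \frac{1}{5}\right)\right) = 14 \cdot \frac{3}{5} = \frac{42}{5}$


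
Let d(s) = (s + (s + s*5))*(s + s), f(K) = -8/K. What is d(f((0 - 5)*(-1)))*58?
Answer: 51968/25 ≈ 2078.7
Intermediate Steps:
d(s) = 14*s**2 (d(s) = (s + (s + 5*s))*(2*s) = (s + 6*s)*(2*s) = (7*s)*(2*s) = 14*s**2)
d(f((0 - 5)*(-1)))*58 = (14*(-8*(-1/(0 - 5)))**2)*58 = (14*(-8/((-5*(-1))))**2)*58 = (14*(-8/5)**2)*58 = (14*(64/25))*58 = (896/25)*58 = 51968/25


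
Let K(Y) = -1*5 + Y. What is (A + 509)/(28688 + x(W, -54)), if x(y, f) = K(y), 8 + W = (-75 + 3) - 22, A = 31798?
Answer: 10769/9527 ≈ 1.1304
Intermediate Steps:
K(Y) = -5 + Y
W = -102 (W = -8 + ((-75 + 3) - 22) = -8 + (-72 - 22) = -8 - 94 = -102)
x(y, f) = -5 + y
(A + 509)/(28688 + x(W, -54)) = (31798 + 509)/(28688 + (-5 - 102)) = 32307/(28688 - 107) = 32307/28581 = 32307*(1/28581) = 10769/9527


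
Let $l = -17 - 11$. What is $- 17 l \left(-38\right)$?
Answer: $-18088$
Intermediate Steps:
$l = -28$ ($l = -17 - 11 = -28$)
$- 17 l \left(-38\right) = \left(-17\right) \left(-28\right) \left(-38\right) = 476 \left(-38\right) = -18088$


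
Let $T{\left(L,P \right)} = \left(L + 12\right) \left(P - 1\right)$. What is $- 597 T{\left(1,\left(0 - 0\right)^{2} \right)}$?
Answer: $7761$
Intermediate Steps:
$T{\left(L,P \right)} = \left(-1 + P\right) \left(12 + L\right)$ ($T{\left(L,P \right)} = \left(12 + L\right) \left(-1 + P\right) = \left(-1 + P\right) \left(12 + L\right)$)
$- 597 T{\left(1,\left(0 - 0\right)^{2} \right)} = - 597 \left(-12 - 1 + 12 \left(0 - 0\right)^{2} + 1 \left(0 - 0\right)^{2}\right) = - 597 \left(-12 - 1 + 12 \left(0 + 0\right)^{2} + 1 \left(0 + 0\right)^{2}\right) = - 597 \left(-12 - 1 + 12 \cdot 0^{2} + 1 \cdot 0^{2}\right) = - 597 \left(-12 - 1 + 12 \cdot 0 + 1 \cdot 0\right) = - 597 \left(-12 - 1 + 0 + 0\right) = \left(-597\right) \left(-13\right) = 7761$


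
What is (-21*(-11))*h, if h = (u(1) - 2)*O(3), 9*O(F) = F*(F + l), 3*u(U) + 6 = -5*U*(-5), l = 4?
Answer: 7007/3 ≈ 2335.7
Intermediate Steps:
u(U) = -2 + 25*U/3 (u(U) = -2 + (-5*U*(-5))/3 = -2 + (25*U)/3 = -2 + 25*U/3)
O(F) = F*(4 + F)/9 (O(F) = (F*(F + 4))/9 = (F*(4 + F))/9 = F*(4 + F)/9)
h = 91/9 (h = ((-2 + (25/3)*1) - 2)*((1/9)*3*(4 + 3)) = ((-2 + 25/3) - 2)*((1/9)*3*7) = (19/3 - 2)*(7/3) = (13/3)*(7/3) = 91/9 ≈ 10.111)
(-21*(-11))*h = -21*(-11)*(91/9) = 231*(91/9) = 7007/3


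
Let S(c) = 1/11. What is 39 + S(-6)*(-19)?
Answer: 410/11 ≈ 37.273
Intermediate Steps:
S(c) = 1/11
39 + S(-6)*(-19) = 39 + (1/11)*(-19) = 39 - 19/11 = 410/11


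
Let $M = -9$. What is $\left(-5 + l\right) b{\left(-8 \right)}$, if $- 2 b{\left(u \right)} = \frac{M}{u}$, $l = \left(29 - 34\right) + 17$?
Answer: $- \frac{63}{16} \approx -3.9375$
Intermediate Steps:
$l = 12$ ($l = -5 + 17 = 12$)
$b{\left(u \right)} = \frac{9}{2 u}$ ($b{\left(u \right)} = - \frac{\left(-9\right) \frac{1}{u}}{2} = \frac{9}{2 u}$)
$\left(-5 + l\right) b{\left(-8 \right)} = \left(-5 + 12\right) \frac{9}{2 \left(-8\right)} = 7 \cdot \frac{9}{2} \left(- \frac{1}{8}\right) = 7 \left(- \frac{9}{16}\right) = - \frac{63}{16}$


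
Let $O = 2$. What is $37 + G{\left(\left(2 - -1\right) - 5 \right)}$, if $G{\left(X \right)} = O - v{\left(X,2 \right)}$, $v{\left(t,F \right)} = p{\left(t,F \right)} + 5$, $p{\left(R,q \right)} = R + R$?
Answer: $38$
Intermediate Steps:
$p{\left(R,q \right)} = 2 R$
$v{\left(t,F \right)} = 5 + 2 t$ ($v{\left(t,F \right)} = 2 t + 5 = 5 + 2 t$)
$G{\left(X \right)} = -3 - 2 X$ ($G{\left(X \right)} = 2 - \left(5 + 2 X\right) = -3 - 2 X$)
$37 + G{\left(\left(2 - -1\right) - 5 \right)} = 37 - \left(3 + 2 \left(\left(2 - -1\right) - 5\right)\right) = 37 - \left(3 + 2 \left(\left(2 + 1\right) - 5\right)\right) = 37 - \left(3 + 2 \left(3 - 5\right)\right) = 37 - -1 = 37 + \left(-3 + 4\right) = 37 + 1 = 38$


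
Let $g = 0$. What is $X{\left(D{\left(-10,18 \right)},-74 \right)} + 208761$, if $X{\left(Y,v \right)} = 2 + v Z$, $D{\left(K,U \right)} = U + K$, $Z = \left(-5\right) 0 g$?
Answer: $208763$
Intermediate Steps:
$Z = 0$ ($Z = \left(-5\right) 0 \cdot 0 = 0 \cdot 0 = 0$)
$D{\left(K,U \right)} = K + U$
$X{\left(Y,v \right)} = 2$ ($X{\left(Y,v \right)} = 2 + v 0 = 2 + 0 = 2$)
$X{\left(D{\left(-10,18 \right)},-74 \right)} + 208761 = 2 + 208761 = 208763$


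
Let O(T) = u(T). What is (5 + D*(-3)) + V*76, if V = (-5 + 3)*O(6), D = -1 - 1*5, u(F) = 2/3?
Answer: -235/3 ≈ -78.333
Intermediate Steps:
u(F) = ⅔ (u(F) = 2*(⅓) = ⅔)
O(T) = ⅔
D = -6 (D = -1 - 5 = -6)
V = -4/3 (V = (-5 + 3)*(⅔) = -2*⅔ = -4/3 ≈ -1.3333)
(5 + D*(-3)) + V*76 = (5 - 6*(-3)) - 4/3*76 = (5 + 18) - 304/3 = 23 - 304/3 = -235/3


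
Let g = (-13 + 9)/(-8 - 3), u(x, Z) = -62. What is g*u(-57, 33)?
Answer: -248/11 ≈ -22.545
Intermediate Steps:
g = 4/11 (g = -4/(-11) = -4*(-1/11) = 4/11 ≈ 0.36364)
g*u(-57, 33) = (4/11)*(-62) = -248/11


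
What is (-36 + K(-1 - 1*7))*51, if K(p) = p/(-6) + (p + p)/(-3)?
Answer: -1496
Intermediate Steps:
K(p) = -5*p/6 (K(p) = p*(-1/6) + (2*p)*(-1/3) = -p/6 - 2*p/3 = -5*p/6)
(-36 + K(-1 - 1*7))*51 = (-36 - 5*(-1 - 1*7)/6)*51 = (-36 - 5*(-1 - 7)/6)*51 = (-36 - 5/6*(-8))*51 = (-36 + 20/3)*51 = -88/3*51 = -1496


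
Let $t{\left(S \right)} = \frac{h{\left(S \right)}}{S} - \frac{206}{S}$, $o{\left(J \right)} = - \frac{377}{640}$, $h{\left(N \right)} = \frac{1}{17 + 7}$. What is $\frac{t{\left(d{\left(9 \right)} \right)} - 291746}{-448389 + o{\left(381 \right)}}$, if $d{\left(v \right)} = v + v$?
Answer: $\frac{5041568600}{7748172099} \approx 0.65068$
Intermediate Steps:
$h{\left(N \right)} = \frac{1}{24}$
$d{\left(v \right)} = 2 v$
$o{\left(J \right)} = - \frac{377}{640}$ ($o{\left(J \right)} = \left(-377\right) \frac{1}{640} = - \frac{377}{640}$)
$t{\left(S \right)} = - \frac{4943}{24 S}$ ($t{\left(S \right)} = \frac{1}{24 S} - \frac{206}{S} = - \frac{4943}{24 S}$)
$\frac{t{\left(d{\left(9 \right)} \right)} - 291746}{-448389 + o{\left(381 \right)}} = \frac{- \frac{4943}{24 \cdot 2 \cdot 9} - 291746}{-448389 - \frac{377}{640}} = \frac{- \frac{4943}{24 \cdot 18} - 291746}{- \frac{286969337}{640}} = \left(\left(- \frac{4943}{24}\right) \frac{1}{18} - 291746\right) \left(- \frac{640}{286969337}\right) = \left(- \frac{4943}{432} - 291746\right) \left(- \frac{640}{286969337}\right) = \left(- \frac{126039215}{432}\right) \left(- \frac{640}{286969337}\right) = \frac{5041568600}{7748172099}$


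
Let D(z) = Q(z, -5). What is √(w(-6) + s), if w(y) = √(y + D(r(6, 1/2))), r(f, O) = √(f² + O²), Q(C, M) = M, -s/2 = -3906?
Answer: √(7812 + I*√11) ≈ 88.385 + 0.0188*I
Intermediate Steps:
s = 7812 (s = -2*(-3906) = 7812)
r(f, O) = √(O² + f²)
D(z) = -5
w(y) = √(-5 + y) (w(y) = √(y - 5) = √(-5 + y))
√(w(-6) + s) = √(√(-5 - 6) + 7812) = √(√(-11) + 7812) = √(I*√11 + 7812) = √(7812 + I*√11)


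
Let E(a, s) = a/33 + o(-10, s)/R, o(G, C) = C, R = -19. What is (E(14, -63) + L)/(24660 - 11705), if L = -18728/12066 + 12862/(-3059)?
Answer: -136469049/876640740745 ≈ -0.00015567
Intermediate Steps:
E(a, s) = -s/19 + a/33 (E(a, s) = a/33 + s/(-19) = a*(1/33) + s*(-1/19) = a/33 - s/19 = -s/19 + a/33)
L = -106240922/18454947 (L = -18728*1/12066 + 12862*(-1/3059) = -9364/6033 - 12862/3059 = -106240922/18454947 ≈ -5.7568)
(E(14, -63) + L)/(24660 - 11705) = ((-1/19*(-63) + (1/33)*14) - 106240922/18454947)/(24660 - 11705) = ((63/19 + 14/33) - 106240922/18454947)/12955 = (2345/627 - 106240922/18454947)*(1/12955) = -136469049/67668139*1/12955 = -136469049/876640740745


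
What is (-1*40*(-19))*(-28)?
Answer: -21280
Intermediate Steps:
(-1*40*(-19))*(-28) = -40*(-19)*(-28) = 760*(-28) = -21280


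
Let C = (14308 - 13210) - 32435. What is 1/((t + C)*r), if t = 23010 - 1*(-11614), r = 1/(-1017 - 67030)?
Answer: -68047/3287 ≈ -20.702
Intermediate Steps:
r = -1/68047 (r = 1/(-68047) = -1/68047 ≈ -1.4696e-5)
t = 34624 (t = 23010 + 11614 = 34624)
C = -31337 (C = 1098 - 32435 = -31337)
1/((t + C)*r) = 1/((34624 - 31337)*(-1/68047)) = -68047/3287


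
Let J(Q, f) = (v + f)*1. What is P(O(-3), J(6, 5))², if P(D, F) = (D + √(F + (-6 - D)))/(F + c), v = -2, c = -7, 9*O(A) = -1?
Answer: (1 - 3*I*√26)²/1296 ≈ -0.17978 - 0.023607*I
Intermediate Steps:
O(A) = -⅑ (O(A) = (⅑)*(-1) = -⅑)
J(Q, f) = -2 + f (J(Q, f) = (-2 + f)*1 = -2 + f)
P(D, F) = (D + √(-6 + F - D))/(-7 + F) (P(D, F) = (D + √(F + (-6 - D)))/(F - 7) = (D + √(-6 + F - D))/(-7 + F))
P(O(-3), J(6, 5))² = ((-⅑ + √(-6 + (-2 + 5) - 1*(-⅑)))/(-7 + (-2 + 5)))² = ((-⅑ + √(-6 + 3 + ⅑))/(-7 + 3))² = ((-⅑ + √(-26/9))/(-4))² = (-(-⅑ + I*√26/3)/4)² = (1/36 - I*√26/12)²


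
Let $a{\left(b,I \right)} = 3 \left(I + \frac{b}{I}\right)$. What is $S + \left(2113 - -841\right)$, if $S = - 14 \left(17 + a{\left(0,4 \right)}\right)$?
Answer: $2548$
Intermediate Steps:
$a{\left(b,I \right)} = 3 I + \frac{3 b}{I}$
$S = -406$ ($S = - 14 \left(17 + \left(3 \cdot 4 + 3 \cdot 0 \cdot \frac{1}{4}\right)\right) = - 14 \left(17 + \left(12 + 3 \cdot 0 \cdot \frac{1}{4}\right)\right) = - 14 \left(17 + \left(12 + 0\right)\right) = - 14 \left(17 + 12\right) = \left(-14\right) 29 = -406$)
$S + \left(2113 - -841\right) = -406 + \left(2113 - -841\right) = -406 + \left(2113 + 841\right) = -406 + 2954 = 2548$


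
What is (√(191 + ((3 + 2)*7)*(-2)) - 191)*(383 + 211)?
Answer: -106920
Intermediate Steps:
(√(191 + ((3 + 2)*7)*(-2)) - 191)*(383 + 211) = (√(191 + (5*7)*(-2)) - 191)*594 = (√(191 + 35*(-2)) - 191)*594 = (√(191 - 70) - 191)*594 = (√121 - 191)*594 = (11 - 191)*594 = -180*594 = -106920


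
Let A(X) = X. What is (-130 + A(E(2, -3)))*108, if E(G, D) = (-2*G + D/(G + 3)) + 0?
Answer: -72684/5 ≈ -14537.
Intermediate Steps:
E(G, D) = -2*G + D/(3 + G) (E(G, D) = (-2*G + D/(3 + G)) + 0 = -2*G + D/(3 + G))
(-130 + A(E(2, -3)))*108 = (-130 + (-3 - 6*2 - 2*2**2)/(3 + 2))*108 = (-130 + (-3 - 12 - 2*4)/5)*108 = (-130 + (-3 - 12 - 8)/5)*108 = (-130 + (1/5)*(-23))*108 = (-130 - 23/5)*108 = -673/5*108 = -72684/5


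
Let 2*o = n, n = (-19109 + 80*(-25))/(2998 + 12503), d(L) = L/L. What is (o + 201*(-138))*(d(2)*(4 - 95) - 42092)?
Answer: 12091821419685/10334 ≈ 1.1701e+9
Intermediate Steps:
d(L) = 1
n = -21109/15501 (n = (-19109 - 2000)/15501 = -21109*1/15501 = -21109/15501 ≈ -1.3618)
o = -21109/31002 (o = (½)*(-21109/15501) = -21109/31002 ≈ -0.68089)
(o + 201*(-138))*(d(2)*(4 - 95) - 42092) = (-21109/31002 + 201*(-138))*(1*(4 - 95) - 42092) = (-21109/31002 - 27738)*(1*(-91) - 42092) = -859954585*(-91 - 42092)/31002 = -859954585/31002*(-42183) = 12091821419685/10334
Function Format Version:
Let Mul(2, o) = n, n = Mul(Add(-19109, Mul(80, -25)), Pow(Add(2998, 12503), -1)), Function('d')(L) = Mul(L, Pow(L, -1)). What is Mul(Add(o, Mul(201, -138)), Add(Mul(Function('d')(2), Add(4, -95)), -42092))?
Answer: Rational(12091821419685, 10334) ≈ 1.1701e+9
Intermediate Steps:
Function('d')(L) = 1
n = Rational(-21109, 15501) (n = Mul(Add(-19109, -2000), Pow(15501, -1)) = Mul(-21109, Rational(1, 15501)) = Rational(-21109, 15501) ≈ -1.3618)
o = Rational(-21109, 31002) (o = Mul(Rational(1, 2), Rational(-21109, 15501)) = Rational(-21109, 31002) ≈ -0.68089)
Mul(Add(o, Mul(201, -138)), Add(Mul(Function('d')(2), Add(4, -95)), -42092)) = Mul(Add(Rational(-21109, 31002), Mul(201, -138)), Add(Mul(1, Add(4, -95)), -42092)) = Mul(Add(Rational(-21109, 31002), -27738), Add(Mul(1, -91), -42092)) = Mul(Rational(-859954585, 31002), Add(-91, -42092)) = Mul(Rational(-859954585, 31002), -42183) = Rational(12091821419685, 10334)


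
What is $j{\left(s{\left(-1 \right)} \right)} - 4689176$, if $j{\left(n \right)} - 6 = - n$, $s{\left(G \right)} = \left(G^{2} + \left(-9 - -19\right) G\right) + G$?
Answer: $-4689160$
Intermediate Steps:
$s{\left(G \right)} = G^{2} + 11 G$ ($s{\left(G \right)} = \left(G^{2} + \left(-9 + 19\right) G\right) + G = \left(G^{2} + 10 G\right) + G = G^{2} + 11 G$)
$j{\left(n \right)} = 6 - n$
$j{\left(s{\left(-1 \right)} \right)} - 4689176 = \left(6 - - (11 - 1)\right) - 4689176 = \left(6 - \left(-1\right) 10\right) - 4689176 = \left(6 - -10\right) - 4689176 = \left(6 + 10\right) - 4689176 = 16 - 4689176 = -4689160$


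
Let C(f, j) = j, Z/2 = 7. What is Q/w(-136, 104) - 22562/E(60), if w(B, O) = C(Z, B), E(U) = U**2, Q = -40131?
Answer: 4418849/15300 ≈ 288.81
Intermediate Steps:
Z = 14 (Z = 2*7 = 14)
w(B, O) = B
Q/w(-136, 104) - 22562/E(60) = -40131/(-136) - 22562/(60**2) = -40131*(-1/136) - 22562/3600 = 40131/136 - 22562*1/3600 = 40131/136 - 11281/1800 = 4418849/15300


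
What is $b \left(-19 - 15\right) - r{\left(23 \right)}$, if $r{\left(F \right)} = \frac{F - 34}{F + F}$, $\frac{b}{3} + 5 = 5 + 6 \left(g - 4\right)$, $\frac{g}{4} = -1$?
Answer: $\frac{225227}{46} \approx 4896.2$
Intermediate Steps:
$g = -4$ ($g = 4 \left(-1\right) = -4$)
$b = -144$ ($b = -15 + 3 \left(5 + 6 \left(-4 - 4\right)\right) = -15 + 3 \left(5 + 6 \left(-8\right)\right) = -15 + 3 \left(5 - 48\right) = -15 + 3 \left(-43\right) = -15 - 129 = -144$)
$r{\left(F \right)} = \frac{-34 + F}{2 F}$
$b \left(-19 - 15\right) - r{\left(23 \right)} = - 144 \left(-19 - 15\right) - \frac{-34 + 23}{2 \cdot 23} = \left(-144\right) \left(-34\right) - \frac{1}{2} \cdot \frac{1}{23} \left(-11\right) = 4896 - - \frac{11}{46} = 4896 + \frac{11}{46} = \frac{225227}{46}$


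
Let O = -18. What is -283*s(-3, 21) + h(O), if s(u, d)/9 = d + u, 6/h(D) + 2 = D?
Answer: -458463/10 ≈ -45846.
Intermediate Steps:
h(D) = 6/(-2 + D)
s(u, d) = 9*d + 9*u (s(u, d) = 9*(d + u) = 9*d + 9*u)
-283*s(-3, 21) + h(O) = -283*(9*21 + 9*(-3)) + 6/(-2 - 18) = -283*(189 - 27) + 6/(-20) = -283*162 + 6*(-1/20) = -45846 - 3/10 = -458463/10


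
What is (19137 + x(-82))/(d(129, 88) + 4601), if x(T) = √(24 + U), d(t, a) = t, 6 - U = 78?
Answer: 19137/4730 + 2*I*√3/2365 ≈ 4.0459 + 0.0014647*I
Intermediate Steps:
U = -72 (U = 6 - 1*78 = 6 - 78 = -72)
x(T) = 4*I*√3 (x(T) = √(24 - 72) = √(-48) = 4*I*√3)
(19137 + x(-82))/(d(129, 88) + 4601) = (19137 + 4*I*√3)/(129 + 4601) = (19137 + 4*I*√3)/4730 = (19137 + 4*I*√3)*(1/4730) = 19137/4730 + 2*I*√3/2365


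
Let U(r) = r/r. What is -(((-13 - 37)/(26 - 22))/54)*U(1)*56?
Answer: 350/27 ≈ 12.963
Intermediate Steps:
U(r) = 1
-(((-13 - 37)/(26 - 22))/54)*U(1)*56 = -(((-13 - 37)/(26 - 22))/54)*1*56 = -(-50/4*(1/54))*1*56 = -(-50*¼*(1/54))*1*56 = --25/2*1/54*1*56 = -(-25/108*1)*56 = -(-25)*56/108 = -1*(-350/27) = 350/27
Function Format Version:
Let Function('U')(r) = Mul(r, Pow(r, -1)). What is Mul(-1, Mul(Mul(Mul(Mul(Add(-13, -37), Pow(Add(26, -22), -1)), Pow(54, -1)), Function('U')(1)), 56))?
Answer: Rational(350, 27) ≈ 12.963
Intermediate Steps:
Function('U')(r) = 1
Mul(-1, Mul(Mul(Mul(Mul(Add(-13, -37), Pow(Add(26, -22), -1)), Pow(54, -1)), Function('U')(1)), 56)) = Mul(-1, Mul(Mul(Mul(Mul(Add(-13, -37), Pow(Add(26, -22), -1)), Pow(54, -1)), 1), 56)) = Mul(-1, Mul(Mul(Mul(Mul(-50, Pow(4, -1)), Rational(1, 54)), 1), 56)) = Mul(-1, Mul(Mul(Mul(Mul(-50, Rational(1, 4)), Rational(1, 54)), 1), 56)) = Mul(-1, Mul(Mul(Mul(Rational(-25, 2), Rational(1, 54)), 1), 56)) = Mul(-1, Mul(Mul(Rational(-25, 108), 1), 56)) = Mul(-1, Mul(Rational(-25, 108), 56)) = Mul(-1, Rational(-350, 27)) = Rational(350, 27)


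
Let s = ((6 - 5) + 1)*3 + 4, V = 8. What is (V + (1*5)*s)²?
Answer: 3364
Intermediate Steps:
s = 10 (s = (1 + 1)*3 + 4 = 2*3 + 4 = 6 + 4 = 10)
(V + (1*5)*s)² = (8 + (1*5)*10)² = (8 + 5*10)² = (8 + 50)² = 58² = 3364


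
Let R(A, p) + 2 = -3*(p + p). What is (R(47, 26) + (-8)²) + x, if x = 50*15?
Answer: 656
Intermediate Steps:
x = 750
R(A, p) = -2 - 6*p (R(A, p) = -2 - 3*(p + p) = -2 - 6*p)
(R(47, 26) + (-8)²) + x = ((-2 - 6*26) + (-8)²) + 750 = ((-2 - 156) + 64) + 750 = (-158 + 64) + 750 = -94 + 750 = 656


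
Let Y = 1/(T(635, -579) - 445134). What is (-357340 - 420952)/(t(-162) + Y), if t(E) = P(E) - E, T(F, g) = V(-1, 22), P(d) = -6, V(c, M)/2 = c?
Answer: -346445787712/69441215 ≈ -4989.1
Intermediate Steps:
V(c, M) = 2*c
T(F, g) = -2 (T(F, g) = 2*(-1) = -2)
t(E) = -6 - E
Y = -1/445136 (Y = 1/(-2 - 445134) = 1/(-445136) = -1/445136 ≈ -2.2465e-6)
(-357340 - 420952)/(t(-162) + Y) = (-357340 - 420952)/((-6 - 1*(-162)) - 1/445136) = -778292/((-6 + 162) - 1/445136) = -778292/(156 - 1/445136) = -778292/69441215/445136 = -778292*445136/69441215 = -346445787712/69441215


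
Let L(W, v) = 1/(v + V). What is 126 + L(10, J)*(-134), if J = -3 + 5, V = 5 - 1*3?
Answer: 185/2 ≈ 92.500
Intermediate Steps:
V = 2 (V = 5 - 3 = 2)
J = 2
L(W, v) = 1/(2 + v) (L(W, v) = 1/(v + 2) = 1/(2 + v))
126 + L(10, J)*(-134) = 126 - 134/(2 + 2) = 126 - 134/4 = 126 + (¼)*(-134) = 126 - 67/2 = 185/2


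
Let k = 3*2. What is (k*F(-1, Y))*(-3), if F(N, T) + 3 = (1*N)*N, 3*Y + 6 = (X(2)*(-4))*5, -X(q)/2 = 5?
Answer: 36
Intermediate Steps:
X(q) = -10 (X(q) = -2*5 = -10)
Y = 194/3 (Y = -2 + (-10*(-4)*5)/3 = -2 + (40*5)/3 = -2 + (⅓)*200 = -2 + 200/3 = 194/3 ≈ 64.667)
F(N, T) = -3 + N² (F(N, T) = -3 + (1*N)*N = -3 + N*N = -3 + N²)
k = 6
(k*F(-1, Y))*(-3) = (6*(-3 + (-1)²))*(-3) = (6*(-3 + 1))*(-3) = (6*(-2))*(-3) = -12*(-3) = 36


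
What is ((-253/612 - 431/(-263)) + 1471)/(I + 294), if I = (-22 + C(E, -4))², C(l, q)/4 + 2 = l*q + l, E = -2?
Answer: 236963509/53115480 ≈ 4.4613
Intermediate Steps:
C(l, q) = -8 + 4*l + 4*l*q (C(l, q) = -8 + 4*(l*q + l) = -8 + 4*(l + l*q) = -8 + (4*l + 4*l*q) = -8 + 4*l + 4*l*q)
I = 36 (I = (-22 + (-8 + 4*(-2) + 4*(-2)*(-4)))² = (-22 + (-8 - 8 + 32))² = (-22 + 16)² = (-6)² = 36)
((-253/612 - 431/(-263)) + 1471)/(I + 294) = ((-253/612 - 431/(-263)) + 1471)/(36 + 294) = ((-253*1/612 - 431*(-1/263)) + 1471)/330 = ((-253/612 + 431/263) + 1471)*(1/330) = (197233/160956 + 1471)*(1/330) = (236963509/160956)*(1/330) = 236963509/53115480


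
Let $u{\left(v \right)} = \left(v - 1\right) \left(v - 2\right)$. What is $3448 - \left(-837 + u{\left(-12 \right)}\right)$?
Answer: $4103$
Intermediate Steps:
$u{\left(v \right)} = \left(-1 + v\right) \left(-2 + v\right)$ ($u{\left(v \right)} = \left(-1 + v\right) \left(v - 2\right) = \left(-1 + v\right) \left(-2 + v\right)$)
$3448 - \left(-837 + u{\left(-12 \right)}\right) = 3448 + \left(837 - \left(2 + \left(-12\right)^{2} - -36\right)\right) = 3448 + \left(837 - \left(2 + 144 + 36\right)\right) = 3448 + \left(837 - 182\right) = 3448 + 655 = 4103$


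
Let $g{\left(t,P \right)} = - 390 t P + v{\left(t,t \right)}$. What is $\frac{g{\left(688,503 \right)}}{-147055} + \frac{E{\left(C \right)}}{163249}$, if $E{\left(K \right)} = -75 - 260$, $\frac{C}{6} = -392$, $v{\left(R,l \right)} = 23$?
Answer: $\frac{22032841736888}{24006581695} \approx 917.78$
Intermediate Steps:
$C = -2352$ ($C = 6 \left(-392\right) = -2352$)
$g{\left(t,P \right)} = 23 - 390 P t$ ($g{\left(t,P \right)} = - 390 t P + 23 = - 390 P t + 23 = 23 - 390 P t$)
$E{\left(K \right)} = -335$
$\frac{g{\left(688,503 \right)}}{-147055} + \frac{E{\left(C \right)}}{163249} = \frac{23 - 196170 \cdot 688}{-147055} - \frac{335}{163249} = \left(23 - 134964960\right) \left(- \frac{1}{147055}\right) - \frac{335}{163249} = \left(-134964937\right) \left(- \frac{1}{147055}\right) - \frac{335}{163249} = \frac{134964937}{147055} - \frac{335}{163249} = \frac{22032841736888}{24006581695}$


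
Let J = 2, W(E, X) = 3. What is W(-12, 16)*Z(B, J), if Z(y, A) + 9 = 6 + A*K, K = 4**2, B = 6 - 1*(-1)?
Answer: 87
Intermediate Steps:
B = 7 (B = 6 + 1 = 7)
K = 16
Z(y, A) = -3 + 16*A (Z(y, A) = -9 + (6 + A*16) = -9 + (6 + 16*A) = -3 + 16*A)
W(-12, 16)*Z(B, J) = 3*(-3 + 16*2) = 3*(-3 + 32) = 3*29 = 87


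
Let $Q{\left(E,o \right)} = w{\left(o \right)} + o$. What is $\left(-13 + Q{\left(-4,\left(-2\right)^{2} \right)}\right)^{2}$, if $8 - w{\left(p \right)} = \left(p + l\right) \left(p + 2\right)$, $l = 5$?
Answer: $3025$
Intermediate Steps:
$w{\left(p \right)} = 8 - \left(2 + p\right) \left(5 + p\right)$ ($w{\left(p \right)} = 8 - \left(p + 5\right) \left(p + 2\right) = 8 - \left(5 + p\right) \left(2 + p\right) = 8 - \left(2 + p\right) \left(5 + p\right)$)
$Q{\left(E,o \right)} = -2 - o^{2} - 6 o$ ($Q{\left(E,o \right)} = \left(-2 - o^{2} - 7 o\right) + o = -2 - o^{2} - 6 o$)
$\left(-13 + Q{\left(-4,\left(-2\right)^{2} \right)}\right)^{2} = \left(-13 - \left(2 + 24 + \left(\left(-2\right)^{2}\right)^{2}\right)\right)^{2} = \left(-13 - 42\right)^{2} = \left(-55\right)^{2} = 3025$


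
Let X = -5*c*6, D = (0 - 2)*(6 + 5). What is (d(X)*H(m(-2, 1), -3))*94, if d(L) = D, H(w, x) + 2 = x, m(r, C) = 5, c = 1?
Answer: 10340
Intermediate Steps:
H(w, x) = -2 + x
D = -22 (D = -2*11 = -22)
X = -30 (X = -5*1*6 = -5*6 = -30)
d(L) = -22
(d(X)*H(m(-2, 1), -3))*94 = -22*(-2 - 3)*94 = -22*(-5)*94 = 110*94 = 10340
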